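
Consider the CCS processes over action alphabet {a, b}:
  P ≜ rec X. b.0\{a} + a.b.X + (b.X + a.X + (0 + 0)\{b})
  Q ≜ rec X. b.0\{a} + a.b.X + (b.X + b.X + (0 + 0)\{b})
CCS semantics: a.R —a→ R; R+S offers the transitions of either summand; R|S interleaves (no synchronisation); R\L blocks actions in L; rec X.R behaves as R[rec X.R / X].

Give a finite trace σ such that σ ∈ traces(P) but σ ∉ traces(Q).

P's transition system — 3 states:
  s0 = rec X. b.0\{a} + a.b.X + (b.X + a.X + (0 + 0)\{b}) → ··a··> s0, ··a··> s1, ··b··> s0, ··b··> s2
  s1 = b.(rec X. b.0\{a} + a.b.X + (b.X + a.X + (0 + 0)\{b})) → ··b··> s0
  s2 = 0\{a} → ·
Q's transition system — 3 states:
  t0 = rec X. b.0\{a} + a.b.X + (b.X + b.X + (0 + 0)\{b}) → ··a··> t1, ··b··> t0, ··b··> t2
  t1 = b.(rec X. b.0\{a} + a.b.X + (b.X + b.X + (0 + 0)\{b})) → ··b··> t0
  t2 = 0\{a} → ·
Run σ = ⟨aa⟩ on P: start {s0}
  step 1 (a): {s0, s1}
  step 2 (a): {s0, s1}
  P completes σ.
Run σ = ⟨aa⟩ on Q: start {t0}
  step 1 (a): {t1}
  step 2 (a): ∅ (Q stuck)

aa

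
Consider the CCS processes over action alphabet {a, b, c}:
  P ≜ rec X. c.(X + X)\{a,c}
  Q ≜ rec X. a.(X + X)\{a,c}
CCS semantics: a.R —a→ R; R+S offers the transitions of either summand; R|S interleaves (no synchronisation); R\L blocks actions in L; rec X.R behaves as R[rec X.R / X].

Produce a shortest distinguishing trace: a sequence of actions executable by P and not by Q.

c

Reachable graph of P (2 states):
  s0 = rec X. c.(X + X)\{a,c} has moves =c=> s1
  s1 = ((rec X. c.(X + X)\{a,c}) + (rec X. c.(X + X)\{a,c}))\{a,c} has moves (no moves)
Reachable graph of Q (2 states):
  t0 = rec X. a.(X + X)\{a,c} has moves =a=> t1
  t1 = ((rec X. a.(X + X)\{a,c}) + (rec X. a.(X + X)\{a,c}))\{a,c} has moves (no moves)
Trace ⟨c⟩ through P, begin at {s0}:
  after c @ step 1: {s1}
  — P admits the full trace.
Trace ⟨c⟩ through Q, begin at {t0}:
  after c @ step 1: ∅  — Q cannot continue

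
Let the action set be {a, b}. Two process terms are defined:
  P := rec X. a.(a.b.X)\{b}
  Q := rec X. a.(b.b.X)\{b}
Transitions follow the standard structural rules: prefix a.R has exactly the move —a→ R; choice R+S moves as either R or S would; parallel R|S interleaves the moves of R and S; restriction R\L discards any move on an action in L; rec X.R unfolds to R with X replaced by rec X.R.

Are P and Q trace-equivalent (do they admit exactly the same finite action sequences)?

P's transition system — 3 states:
  u0 = rec X. a.(a.b.X)\{b} has moves —a→ u1
  u1 = (a.b.(rec X. a.(a.b.X)\{b}))\{b} has moves —a→ u2
  u2 = (b.(rec X. a.(a.b.X)\{b}))\{b} has moves ∅
Q's transition system — 2 states:
  v0 = rec X. a.(b.b.X)\{b} has moves —a→ v1
  v1 = (b.b.(rec X. a.(b.b.X)\{b}))\{b} has moves ∅
Run σ = ⟨aa⟩ on P: start {u0}
  [1] a ⇒ {u1}
  [2] a ⇒ {u2}
  — P admits the full trace.
Run σ = ⟨aa⟩ on Q: start {v0}
  [1] a ⇒ {v1}
  [2] a ⇒ ∅ (Q stuck)

traces(P) ≠ traces(Q) — witness ⟨aa⟩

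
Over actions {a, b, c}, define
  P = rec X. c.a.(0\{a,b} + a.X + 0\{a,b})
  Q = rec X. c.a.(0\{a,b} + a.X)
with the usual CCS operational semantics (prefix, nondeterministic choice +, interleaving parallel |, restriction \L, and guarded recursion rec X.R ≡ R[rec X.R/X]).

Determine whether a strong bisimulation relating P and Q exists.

P ~ Q

P's transition system — 3 states:
  s0 = rec X. c.a.(0\{a,b} + a.X + 0\{a,b}) :: ··c··> s1
  s1 = a.(0\{a,b} + a.(rec X. c.a.(0\{a,b} + a.X + 0\{a,b})) + 0\{a,b}) :: ··a··> s2
  s2 = 0\{a,b} + a.(rec X. c.a.(0\{a,b} + a.X + 0\{a,b})) + 0\{a,b} :: ··a··> s0
Q's transition system — 3 states:
  t0 = rec X. c.a.(0\{a,b} + a.X) :: ··c··> t1
  t1 = a.(0\{a,b} + a.(rec X. c.a.(0\{a,b} + a.X))) :: ··a··> t2
  t2 = 0\{a,b} + a.(rec X. c.a.(0\{a,b} + a.X)) :: ··a··> t0
Bisimilarity quotient blocks:
  B0 = {s0, t0}
  B1 = {s1, t1}
  B2 = {s2, t2}
s0 ∈ B0, t0 ∈ B0 → same block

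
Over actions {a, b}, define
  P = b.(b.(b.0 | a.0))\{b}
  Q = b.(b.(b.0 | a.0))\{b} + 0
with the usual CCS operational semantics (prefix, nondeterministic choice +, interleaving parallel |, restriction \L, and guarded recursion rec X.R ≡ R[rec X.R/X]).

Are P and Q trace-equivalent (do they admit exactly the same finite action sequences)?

trace-equivalent

LTS(P): 2 reachable states
  m0 = b.(b.(b.0 | a.0))\{b} ⊢ -b-> m1
  m1 = (b.(b.0 | a.0))\{b} ⊢ ∅
LTS(Q): 2 reachable states
  n0 = b.(b.(b.0 | a.0))\{b} + 0 ⊢ -b-> n1
  n1 = (b.(b.0 | a.0))\{b} ⊢ ∅
Partition-refinement fixed point:
  B0 = {m0, n0}
  B1 = {m1, n1}
m0 ∈ B0, n0 ∈ B0 → same block
Bisimilar ⇒ trace-equivalent.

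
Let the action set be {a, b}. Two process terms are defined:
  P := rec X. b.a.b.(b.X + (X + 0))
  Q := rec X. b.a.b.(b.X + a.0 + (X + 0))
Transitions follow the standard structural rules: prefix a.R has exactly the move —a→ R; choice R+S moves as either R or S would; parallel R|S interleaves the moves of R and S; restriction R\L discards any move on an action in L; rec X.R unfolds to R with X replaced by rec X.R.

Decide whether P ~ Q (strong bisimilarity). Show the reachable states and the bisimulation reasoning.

Reachable graph of P (4 states):
  m0 = rec X. b.a.b.(b.X + (X + 0)) | —b→ m1
  m1 = a.b.(b.(rec X. b.a.b.(b.X + (X + 0))) + ((rec X. b.a.b.(b.X + (X + 0))) + 0)) | —a→ m2
  m2 = b.(b.(rec X. b.a.b.(b.X + (X + 0))) + ((rec X. b.a.b.(b.X + (X + 0))) + 0)) | —b→ m3
  m3 = b.(rec X. b.a.b.(b.X + (X + 0))) + ((rec X. b.a.b.(b.X + (X + 0))) + 0) | —b→ m0, —b→ m1
Reachable graph of Q (5 states):
  n0 = rec X. b.a.b.(b.X + a.0 + (X + 0)) | —b→ n1
  n1 = a.b.(b.(rec X. b.a.b.(b.X + a.0 + (X + 0))) + a.0 + ((rec X. b.a.b.(b.X + a.0 + (X + 0))) + 0)) | —a→ n2
  n2 = b.(b.(rec X. b.a.b.(b.X + a.0 + (X + 0))) + a.0 + ((rec X. b.a.b.(b.X + a.0 + (X + 0))) + 0)) | —b→ n3
  n3 = b.(rec X. b.a.b.(b.X + a.0 + (X + 0))) + a.0 + ((rec X. b.a.b.(b.X + a.0 + (X + 0))) + 0) | —a→ n4, —b→ n0, —b→ n1
  n4 = 0 | ·
Partition-refinement fixed point:
  B0 = {m0}
  B1 = {m1}
  B2 = {m2}
  B3 = {m3}
  B4 = {n0}
  B5 = {n1}
  B6 = {n2}
  B7 = {n3}
  B8 = {n4}
m0 ∈ B0, n0 ∈ B4 → different blocks

NO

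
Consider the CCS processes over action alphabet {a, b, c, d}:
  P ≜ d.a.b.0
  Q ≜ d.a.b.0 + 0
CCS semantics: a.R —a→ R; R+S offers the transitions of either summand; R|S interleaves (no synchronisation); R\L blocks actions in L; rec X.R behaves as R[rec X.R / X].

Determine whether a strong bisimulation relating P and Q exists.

LTS(P): 4 reachable states
  m0 = d.a.b.0 has moves —d→ m1
  m1 = a.b.0 has moves —a→ m2
  m2 = b.0 has moves —b→ m3
  m3 = 0 has moves deadlocked
LTS(Q): 4 reachable states
  n0 = d.a.b.0 + 0 has moves —d→ n1
  n1 = a.b.0 has moves —a→ n2
  n2 = b.0 has moves —b→ n3
  n3 = 0 has moves deadlocked
Coarsest stable partition (strong bisimilarity classes):
  B0 = {m0, n0}
  B1 = {m1, n1}
  B2 = {m2, n2}
  B3 = {m3, n3}
m0 ∈ B0, n0 ∈ B0 → same block

P ~ Q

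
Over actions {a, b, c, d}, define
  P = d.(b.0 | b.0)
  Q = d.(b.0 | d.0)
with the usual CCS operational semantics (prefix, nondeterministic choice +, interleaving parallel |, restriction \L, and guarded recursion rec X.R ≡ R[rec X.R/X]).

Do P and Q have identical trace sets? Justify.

trace-distinct — witness ⟨dbb⟩

P's transition system — 5 states:
  p0 = d.(b.0 | b.0) | --d--▸ p1
  p1 = b.0 | b.0 | --b--▸ p2, --b--▸ p3
  p2 = 0 | b.0 | --b--▸ p4
  p3 = b.0 | 0 | --b--▸ p4
  p4 = 0 | 0 | ∅
Q's transition system — 5 states:
  q0 = d.(b.0 | d.0) | --d--▸ q1
  q1 = b.0 | d.0 | --b--▸ q2, --d--▸ q3
  q2 = 0 | d.0 | --d--▸ q4
  q3 = b.0 | 0 | --b--▸ q4
  q4 = 0 | 0 | ∅
Executing dbb from P (initial set {p0}):
  step 1 (d): {p1}
  step 2 (b): {p2, p3}
  step 3 (b): {p4}
  ✓ P
Executing dbb from Q (initial set {q0}):
  step 1 (d): {q1}
  step 2 (b): {q2}
  step 3 (b): ∅ (Q stuck)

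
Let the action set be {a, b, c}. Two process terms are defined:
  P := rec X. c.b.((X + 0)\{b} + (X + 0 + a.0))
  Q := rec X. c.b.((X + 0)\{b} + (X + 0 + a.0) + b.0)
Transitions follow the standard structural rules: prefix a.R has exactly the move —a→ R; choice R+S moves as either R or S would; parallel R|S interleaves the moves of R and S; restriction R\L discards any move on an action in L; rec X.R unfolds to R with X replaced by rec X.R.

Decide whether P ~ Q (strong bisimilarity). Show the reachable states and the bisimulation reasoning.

NO

P's transition system — 5 states:
  p0 = rec X. c.b.((X + 0)\{b} + (X + 0 + a.0)) | --c--▸ p1
  p1 = b.(((rec X. c.b.((X + 0)\{b} + (X + 0 + a.0))) + 0)\{b} + ((rec X. c.b.((X + 0)\{b} + (X + 0 + a.0))) + 0 + a.0)) | --b--▸ p2
  p2 = ((rec X. c.b.((X + 0)\{b} + (X + 0 + a.0))) + 0)\{b} + ((rec X. c.b.((X + 0)\{b} + (X + 0 + a.0))) + 0 + a.0) | --a--▸ p3, --c--▸ p1, --c--▸ p4
  p3 = 0 | ∅
  p4 = (b.(((rec X. c.b.((X + 0)\{b} + (X + 0 + a.0))) + 0)\{b} + ((rec X. c.b.((X + 0)\{b} + (X + 0 + a.0))) + 0 + a.0)))\{b} | ∅
Q's transition system — 5 states:
  q0 = rec X. c.b.((X + 0)\{b} + (X + 0 + a.0) + b.0) | --c--▸ q1
  q1 = b.(((rec X. c.b.((X + 0)\{b} + (X + 0 + a.0) + b.0)) + 0)\{b} + ((rec X. c.b.((X + 0)\{b} + (X + 0 + a.0) + b.0)) + 0 + a.0) + b.0) | --b--▸ q2
  q2 = ((rec X. c.b.((X + 0)\{b} + (X + 0 + a.0) + b.0)) + 0)\{b} + ((rec X. c.b.((X + 0)\{b} + (X + 0 + a.0) + b.0)) + 0 + a.0) + b.0 | --a--▸ q3, --b--▸ q3, --c--▸ q1, --c--▸ q4
  q3 = 0 | ∅
  q4 = (b.(((rec X. c.b.((X + 0)\{b} + (X + 0 + a.0) + b.0)) + 0)\{b} + ((rec X. c.b.((X + 0)\{b} + (X + 0 + a.0) + b.0)) + 0 + a.0) + b.0))\{b} | ∅
Bisimilarity quotient blocks:
  B0 = {p0}
  B1 = {p1}
  B2 = {p2}
  B3 = {p3, p4, q3, q4}
  B4 = {q0}
  B5 = {q1}
  B6 = {q2}
p0 ∈ B0, q0 ∈ B4 → different blocks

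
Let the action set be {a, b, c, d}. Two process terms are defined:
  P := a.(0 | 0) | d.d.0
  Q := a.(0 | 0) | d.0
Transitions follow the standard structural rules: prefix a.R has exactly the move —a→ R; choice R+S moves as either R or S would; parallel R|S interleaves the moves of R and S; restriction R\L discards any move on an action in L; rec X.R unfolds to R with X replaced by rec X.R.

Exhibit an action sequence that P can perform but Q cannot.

LTS(P): 6 reachable states
  p0 = a.(0 | 0) | d.d.0 ⊢ —a→ p1, —d→ p2
  p1 = 0 | 0 | d.d.0 ⊢ —d→ p3
  p2 = a.(0 | 0) | d.0 ⊢ —a→ p3, —d→ p4
  p3 = 0 | 0 | d.0 ⊢ —d→ p5
  p4 = a.(0 | 0) | 0 ⊢ —a→ p5
  p5 = 0 | 0 | 0 ⊢ ·
LTS(Q): 4 reachable states
  q0 = a.(0 | 0) | d.0 ⊢ —a→ q1, —d→ q2
  q1 = 0 | 0 | d.0 ⊢ —d→ q3
  q2 = a.(0 | 0) | 0 ⊢ —a→ q3
  q3 = 0 | 0 | 0 ⊢ ·
Trace ⟨dd⟩ through P, begin at {p0}:
  [1] d ⇒ {p2}
  [2] d ⇒ {p4}
  ✓ P
Trace ⟨dd⟩ through Q, begin at {q0}:
  [1] d ⇒ {q2}
  [2] d ⇒ ∅  — Q cannot continue

dd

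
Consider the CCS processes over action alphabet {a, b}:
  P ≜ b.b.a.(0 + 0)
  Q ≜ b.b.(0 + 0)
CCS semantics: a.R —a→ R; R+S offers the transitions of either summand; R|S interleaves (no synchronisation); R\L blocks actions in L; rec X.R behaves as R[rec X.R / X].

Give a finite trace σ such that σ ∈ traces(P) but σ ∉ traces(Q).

bba

P's transition system — 4 states:
  s0 = b.b.a.(0 + 0) → --b--▸ s1
  s1 = b.a.(0 + 0) → --b--▸ s2
  s2 = a.(0 + 0) → --a--▸ s3
  s3 = 0 + 0 → stopped
Q's transition system — 3 states:
  t0 = b.b.(0 + 0) → --b--▸ t1
  t1 = b.(0 + 0) → --b--▸ t2
  t2 = 0 + 0 → stopped
Executing bba from P (initial set {s0}):
  after b @ step 1: {s1}
  after b @ step 2: {s2}
  after a @ step 3: {s3}
  ✓ P
Executing bba from Q (initial set {t0}):
  after b @ step 1: {t1}
  after b @ step 2: {t2}
  after a @ step 3: ∅ (Q stuck)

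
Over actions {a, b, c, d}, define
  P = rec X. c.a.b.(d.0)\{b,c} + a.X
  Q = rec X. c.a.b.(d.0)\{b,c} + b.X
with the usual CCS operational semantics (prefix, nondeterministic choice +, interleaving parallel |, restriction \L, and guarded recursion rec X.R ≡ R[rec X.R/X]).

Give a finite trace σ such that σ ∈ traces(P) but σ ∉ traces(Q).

a

Reachable graph of P (5 states):
  m0 = rec X. c.a.b.(d.0)\{b,c} + a.X → --a--▸ m0, --c--▸ m1
  m1 = a.b.(d.0)\{b,c} → --a--▸ m2
  m2 = b.(d.0)\{b,c} → --b--▸ m3
  m3 = (d.0)\{b,c} → --d--▸ m4
  m4 = 0\{b,c} → (no moves)
Reachable graph of Q (5 states):
  n0 = rec X. c.a.b.(d.0)\{b,c} + b.X → --b--▸ n0, --c--▸ n1
  n1 = a.b.(d.0)\{b,c} → --a--▸ n2
  n2 = b.(d.0)\{b,c} → --b--▸ n3
  n3 = (d.0)\{b,c} → --d--▸ n4
  n4 = 0\{b,c} → (no moves)
Executing a from P (initial set {m0}):
  step 1 (a): {m0}
  P completes σ.
Executing a from Q (initial set {n0}):
  step 1 (a): ∅ (Q stuck)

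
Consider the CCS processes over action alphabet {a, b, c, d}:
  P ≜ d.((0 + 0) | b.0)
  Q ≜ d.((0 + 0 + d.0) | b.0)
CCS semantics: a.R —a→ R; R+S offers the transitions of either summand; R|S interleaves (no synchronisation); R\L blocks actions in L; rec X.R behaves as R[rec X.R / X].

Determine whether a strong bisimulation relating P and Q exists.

not bisimilar

P's transition system — 3 states:
  u0 = d.((0 + 0) | b.0) ⊢ —d→ u1
  u1 = (0 + 0) | b.0 ⊢ —b→ u2
  u2 = (0 + 0) | 0 ⊢ stopped
Q's transition system — 5 states:
  v0 = d.((0 + 0 + d.0) | b.0) ⊢ —d→ v1
  v1 = (0 + 0 + d.0) | b.0 ⊢ —b→ v2, —d→ v3
  v2 = (0 + 0 + d.0) | 0 ⊢ —d→ v4
  v3 = 0 | b.0 ⊢ —b→ v4
  v4 = 0 | 0 ⊢ stopped
Bisimilarity quotient blocks:
  B0 = {u0}
  B1 = {u1, v3}
  B2 = {u2, v4}
  B3 = {v0}
  B4 = {v1}
  B5 = {v2}
u0 ∈ B0, v0 ∈ B3 → different blocks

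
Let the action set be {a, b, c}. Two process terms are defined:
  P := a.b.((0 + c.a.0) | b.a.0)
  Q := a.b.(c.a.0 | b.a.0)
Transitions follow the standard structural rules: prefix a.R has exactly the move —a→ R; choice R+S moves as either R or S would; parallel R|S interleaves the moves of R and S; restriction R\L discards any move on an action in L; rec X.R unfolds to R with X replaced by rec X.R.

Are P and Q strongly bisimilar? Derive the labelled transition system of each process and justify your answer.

bisimilar

P's transition system — 11 states:
  u0 = a.b.((0 + c.a.0) | b.a.0) → --a--▸ u1
  u1 = b.((0 + c.a.0) | b.a.0) → --b--▸ u2
  u2 = (0 + c.a.0) | b.a.0 → --b--▸ u3, --c--▸ u4
  u3 = (0 + c.a.0) | a.0 → --a--▸ u5, --c--▸ u6
  u4 = a.0 | b.a.0 → --a--▸ u7, --b--▸ u6
  u5 = (0 + c.a.0) | 0 → --c--▸ u8
  u6 = a.0 | a.0 → --a--▸ u8, --a--▸ u9
  u7 = 0 | b.a.0 → --b--▸ u9
  u8 = a.0 | 0 → --a--▸ u10
  u9 = 0 | a.0 → --a--▸ u10
  u10 = 0 | 0 → deadlocked
Q's transition system — 11 states:
  v0 = a.b.(c.a.0 | b.a.0) → --a--▸ v1
  v1 = b.(c.a.0 | b.a.0) → --b--▸ v2
  v2 = c.a.0 | b.a.0 → --b--▸ v3, --c--▸ v4
  v3 = c.a.0 | a.0 → --a--▸ v5, --c--▸ v6
  v4 = a.0 | b.a.0 → --a--▸ v7, --b--▸ v6
  v5 = c.a.0 | 0 → --c--▸ v8
  v6 = a.0 | a.0 → --a--▸ v8, --a--▸ v9
  v7 = 0 | b.a.0 → --b--▸ v9
  v8 = a.0 | 0 → --a--▸ v10
  v9 = 0 | a.0 → --a--▸ v10
  v10 = 0 | 0 → deadlocked
Bisimilarity quotient blocks:
  B0 = {u0, v0}
  B1 = {u1, v1}
  B2 = {u2, v2}
  B3 = {u4, v4}
  B4 = {u7, v7}
  B5 = {u8, u9, v8, v9}
  B6 = {u10, v10}
  B7 = {u6, v6}
  B8 = {u3, v3}
  B9 = {u5, v5}
u0 ∈ B0, v0 ∈ B0 → same block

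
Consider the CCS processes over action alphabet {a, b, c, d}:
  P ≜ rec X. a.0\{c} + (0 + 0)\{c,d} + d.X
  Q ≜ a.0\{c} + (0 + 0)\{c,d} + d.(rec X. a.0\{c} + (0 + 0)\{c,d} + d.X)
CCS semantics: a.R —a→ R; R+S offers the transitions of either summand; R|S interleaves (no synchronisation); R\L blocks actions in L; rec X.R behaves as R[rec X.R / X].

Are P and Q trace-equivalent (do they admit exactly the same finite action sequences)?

traces(P) = traces(Q)

LTS(P): 2 reachable states
  m0 = rec X. a.0\{c} + (0 + 0)\{c,d} + d.X | --a--▸ m1, --d--▸ m0
  m1 = 0\{c} | deadlocked
LTS(Q): 3 reachable states
  n0 = a.0\{c} + (0 + 0)\{c,d} + d.(rec X. a.0\{c} + (0 + 0)\{c,d} + d.X) | --a--▸ n1, --d--▸ n2
  n1 = 0\{c} | deadlocked
  n2 = rec X. a.0\{c} + (0 + 0)\{c,d} + d.X | --a--▸ n1, --d--▸ n2
Bisimilarity quotient blocks:
  B0 = {m0, n0, n2}
  B1 = {m1, n1}
m0 ∈ B0, n0 ∈ B0 → same block
Bisimilar ⇒ trace-equivalent.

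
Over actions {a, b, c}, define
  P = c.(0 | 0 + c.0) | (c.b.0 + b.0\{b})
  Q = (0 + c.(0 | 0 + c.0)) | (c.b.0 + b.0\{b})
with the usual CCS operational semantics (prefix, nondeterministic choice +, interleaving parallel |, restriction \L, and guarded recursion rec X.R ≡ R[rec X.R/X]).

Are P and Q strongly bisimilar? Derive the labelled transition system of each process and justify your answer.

Reachable graph of P (12 states):
  u0 = c.(0 | 0 + c.0) | (c.b.0 + b.0\{b}) ⊢ —b→ u1, —c→ u2, —c→ u3
  u1 = c.(0 | 0 + c.0) | 0\{b} ⊢ —c→ u4
  u2 = (0 | 0 + c.0) | (c.b.0 + b.0\{b}) ⊢ —b→ u4, —c→ u5, —c→ u6
  u3 = c.(0 | 0 + c.0) | b.0 ⊢ —b→ u7, —c→ u5
  u4 = (0 | 0 + c.0) | 0\{b} ⊢ —c→ u8
  u5 = (0 | 0 + c.0) | b.0 ⊢ —b→ u9, —c→ u10
  u6 = 0 | (c.b.0 + b.0\{b}) ⊢ —b→ u8, —c→ u10
  u7 = c.(0 | 0 + c.0) | 0 ⊢ —c→ u9
  u8 = 0 | 0\{b} ⊢ ·
  u9 = (0 | 0 + c.0) | 0 ⊢ —c→ u11
  u10 = 0 | b.0 ⊢ —b→ u11
  u11 = 0 | 0 ⊢ ·
Reachable graph of Q (12 states):
  v0 = (0 + c.(0 | 0 + c.0)) | (c.b.0 + b.0\{b}) ⊢ —b→ v1, —c→ v2, —c→ v3
  v1 = (0 + c.(0 | 0 + c.0)) | 0\{b} ⊢ —c→ v4
  v2 = (0 + c.(0 | 0 + c.0)) | b.0 ⊢ —b→ v5, —c→ v6
  v3 = (0 | 0 + c.0) | (c.b.0 + b.0\{b}) ⊢ —b→ v4, —c→ v6, —c→ v7
  v4 = (0 | 0 + c.0) | 0\{b} ⊢ —c→ v8
  v5 = (0 + c.(0 | 0 + c.0)) | 0 ⊢ —c→ v9
  v6 = (0 | 0 + c.0) | b.0 ⊢ —b→ v9, —c→ v10
  v7 = 0 | (c.b.0 + b.0\{b}) ⊢ —b→ v8, —c→ v10
  v8 = 0 | 0\{b} ⊢ ·
  v9 = (0 | 0 + c.0) | 0 ⊢ —c→ v11
  v10 = 0 | b.0 ⊢ —b→ v11
  v11 = 0 | 0 ⊢ ·
Bisimilarity quotient blocks:
  B0 = {u0, v0}
  B1 = {u3, v2}
  B2 = {u5, v6}
  B3 = {u10, v10}
  B4 = {u11, u8, v11, v8}
  B5 = {u4, u9, v4, v9}
  B6 = {u1, u7, v1, v5}
  B7 = {u2, v3}
  B8 = {u6, v7}
u0 ∈ B0, v0 ∈ B0 → same block

P ~ Q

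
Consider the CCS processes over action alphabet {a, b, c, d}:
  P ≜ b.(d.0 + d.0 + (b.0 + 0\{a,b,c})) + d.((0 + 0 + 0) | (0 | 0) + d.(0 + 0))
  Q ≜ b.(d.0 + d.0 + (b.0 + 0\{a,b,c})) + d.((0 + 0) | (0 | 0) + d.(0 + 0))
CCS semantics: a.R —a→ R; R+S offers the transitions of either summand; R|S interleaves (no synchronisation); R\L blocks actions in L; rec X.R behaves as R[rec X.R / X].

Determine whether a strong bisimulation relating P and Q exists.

LTS(P): 5 reachable states
  u0 = b.(d.0 + d.0 + (b.0 + 0\{a,b,c})) + d.((0 + 0 + 0) | (0 | 0) + d.(0 + 0)) ⊢ -b-> u1, -d-> u2
  u1 = d.0 + d.0 + (b.0 + 0\{a,b,c}) ⊢ -b-> u3, -d-> u3
  u2 = (0 + 0 + 0) | (0 | 0) + d.(0 + 0) ⊢ -d-> u4
  u3 = 0 ⊢ stopped
  u4 = 0 + 0 ⊢ stopped
LTS(Q): 5 reachable states
  v0 = b.(d.0 + d.0 + (b.0 + 0\{a,b,c})) + d.((0 + 0) | (0 | 0) + d.(0 + 0)) ⊢ -b-> v1, -d-> v2
  v1 = d.0 + d.0 + (b.0 + 0\{a,b,c}) ⊢ -b-> v3, -d-> v3
  v2 = (0 + 0) | (0 | 0) + d.(0 + 0) ⊢ -d-> v4
  v3 = 0 ⊢ stopped
  v4 = 0 + 0 ⊢ stopped
Coarsest stable partition (strong bisimilarity classes):
  B0 = {u0, v0}
  B1 = {u1, v1}
  B2 = {u3, u4, v3, v4}
  B3 = {u2, v2}
u0 ∈ B0, v0 ∈ B0 → same block

P ~ Q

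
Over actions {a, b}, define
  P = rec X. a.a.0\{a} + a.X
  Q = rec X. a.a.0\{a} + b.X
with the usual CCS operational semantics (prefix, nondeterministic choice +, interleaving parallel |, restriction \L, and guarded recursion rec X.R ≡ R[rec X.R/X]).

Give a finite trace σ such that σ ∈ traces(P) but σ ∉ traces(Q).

aaa

Reachable graph of P (3 states):
  u0 = rec X. a.a.0\{a} + a.X :: —a→ u0, —a→ u1
  u1 = a.0\{a} :: —a→ u2
  u2 = 0\{a} :: stopped
Reachable graph of Q (3 states):
  v0 = rec X. a.a.0\{a} + b.X :: —a→ v1, —b→ v0
  v1 = a.0\{a} :: —a→ v2
  v2 = 0\{a} :: stopped
Trace ⟨aaa⟩ through P, begin at {u0}:
  after a @ step 1: {u0, u1}
  after a @ step 2: {u0, u1, u2}
  after a @ step 3: {u0, u1, u2}
  — P admits the full trace.
Trace ⟨aaa⟩ through Q, begin at {v0}:
  after a @ step 1: {v1}
  after a @ step 2: {v2}
  after a @ step 3: ∅ (Q stuck)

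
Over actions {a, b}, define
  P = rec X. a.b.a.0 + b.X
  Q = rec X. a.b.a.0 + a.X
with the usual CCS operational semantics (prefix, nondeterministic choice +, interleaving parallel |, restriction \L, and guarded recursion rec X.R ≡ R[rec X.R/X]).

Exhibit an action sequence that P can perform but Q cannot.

Reachable graph of P (4 states):
  s0 = rec X. a.b.a.0 + b.X ⊢ =a=> s1, =b=> s0
  s1 = b.a.0 ⊢ =b=> s2
  s2 = a.0 ⊢ =a=> s3
  s3 = 0 ⊢ (no moves)
Reachable graph of Q (4 states):
  t0 = rec X. a.b.a.0 + a.X ⊢ =a=> t0, =a=> t1
  t1 = b.a.0 ⊢ =b=> t2
  t2 = a.0 ⊢ =a=> t3
  t3 = 0 ⊢ (no moves)
Run σ = ⟨b⟩ on P: start {s0}
  step 1 (b): {s0}
  P completes σ.
Run σ = ⟨b⟩ on Q: start {t0}
  step 1 (b): ∅  — Q cannot continue

b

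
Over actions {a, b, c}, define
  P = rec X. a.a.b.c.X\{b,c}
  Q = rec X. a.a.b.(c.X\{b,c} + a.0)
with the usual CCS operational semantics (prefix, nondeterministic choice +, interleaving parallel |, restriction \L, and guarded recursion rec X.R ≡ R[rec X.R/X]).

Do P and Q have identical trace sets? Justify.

NO — witness ⟨aaba⟩

P's transition system — 7 states:
  s0 = rec X. a.a.b.c.X\{b,c} → --a--▸ s1
  s1 = a.b.c.(rec X. a.a.b.c.X\{b,c})\{b,c} → --a--▸ s2
  s2 = b.c.(rec X. a.a.b.c.X\{b,c})\{b,c} → --b--▸ s3
  s3 = c.(rec X. a.a.b.c.X\{b,c})\{b,c} → --c--▸ s4
  s4 = (rec X. a.a.b.c.X\{b,c})\{b,c} → --a--▸ s5
  s5 = (a.b.c.(rec X. a.a.b.c.X\{b,c})\{b,c})\{b,c} → --a--▸ s6
  s6 = (b.c.(rec X. a.a.b.c.X\{b,c})\{b,c})\{b,c} → ·
Q's transition system — 8 states:
  t0 = rec X. a.a.b.(c.X\{b,c} + a.0) → --a--▸ t1
  t1 = a.b.(c.(rec X. a.a.b.(c.X\{b,c} + a.0))\{b,c} + a.0) → --a--▸ t2
  t2 = b.(c.(rec X. a.a.b.(c.X\{b,c} + a.0))\{b,c} + a.0) → --b--▸ t3
  t3 = c.(rec X. a.a.b.(c.X\{b,c} + a.0))\{b,c} + a.0 → --a--▸ t4, --c--▸ t5
  t4 = 0 → ·
  t5 = (rec X. a.a.b.(c.X\{b,c} + a.0))\{b,c} → --a--▸ t6
  t6 = (a.b.(c.(rec X. a.a.b.(c.X\{b,c} + a.0))\{b,c} + a.0))\{b,c} → --a--▸ t7
  t7 = (b.(c.(rec X. a.a.b.(c.X\{b,c} + a.0))\{b,c} + a.0))\{b,c} → ·
Run σ = ⟨aaba⟩ on Q: start {t0}
  [1] a ⇒ {t1}
  [2] a ⇒ {t2}
  [3] b ⇒ {t3}
  [4] a ⇒ {t4}
  ✓ Q
Run σ = ⟨aaba⟩ on P: start {s0}
  [1] a ⇒ {s1}
  [2] a ⇒ {s2}
  [3] b ⇒ {s3}
  [4] a ⇒ no successor for P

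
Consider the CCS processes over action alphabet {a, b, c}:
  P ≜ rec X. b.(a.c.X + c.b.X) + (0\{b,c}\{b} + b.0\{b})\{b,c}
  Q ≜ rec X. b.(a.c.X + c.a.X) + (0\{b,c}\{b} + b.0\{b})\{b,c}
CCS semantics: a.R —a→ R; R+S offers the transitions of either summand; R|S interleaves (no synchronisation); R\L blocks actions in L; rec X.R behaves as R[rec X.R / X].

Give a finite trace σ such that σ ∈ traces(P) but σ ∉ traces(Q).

P's transition system — 4 states:
  s0 = rec X. b.(a.c.X + c.b.X) + (0\{b,c}\{b} + b.0\{b})\{b,c} :: --b--▸ s1
  s1 = a.c.(rec X. b.(a.c.X + c.b.X) + (0\{b,c}\{b} + b.0\{b})\{b,c}) + c.b.(rec X. b.(a.c.X + c.b.X) + (0\{b,c}\{b} + b.0\{b})\{b,c}) :: --a--▸ s2, --c--▸ s3
  s2 = c.(rec X. b.(a.c.X + c.b.X) + (0\{b,c}\{b} + b.0\{b})\{b,c}) :: --c--▸ s0
  s3 = b.(rec X. b.(a.c.X + c.b.X) + (0\{b,c}\{b} + b.0\{b})\{b,c}) :: --b--▸ s0
Q's transition system — 4 states:
  t0 = rec X. b.(a.c.X + c.a.X) + (0\{b,c}\{b} + b.0\{b})\{b,c} :: --b--▸ t1
  t1 = a.c.(rec X. b.(a.c.X + c.a.X) + (0\{b,c}\{b} + b.0\{b})\{b,c}) + c.a.(rec X. b.(a.c.X + c.a.X) + (0\{b,c}\{b} + b.0\{b})\{b,c}) :: --a--▸ t2, --c--▸ t3
  t2 = c.(rec X. b.(a.c.X + c.a.X) + (0\{b,c}\{b} + b.0\{b})\{b,c}) :: --c--▸ t0
  t3 = a.(rec X. b.(a.c.X + c.a.X) + (0\{b,c}\{b} + b.0\{b})\{b,c}) :: --a--▸ t0
Executing bcb from P (initial set {s0}):
  step 1 (b): {s1}
  step 2 (c): {s3}
  step 3 (b): {s0}
  — P admits the full trace.
Executing bcb from Q (initial set {t0}):
  step 1 (b): {t1}
  step 2 (c): {t3}
  step 3 (b): no successor for Q

bcb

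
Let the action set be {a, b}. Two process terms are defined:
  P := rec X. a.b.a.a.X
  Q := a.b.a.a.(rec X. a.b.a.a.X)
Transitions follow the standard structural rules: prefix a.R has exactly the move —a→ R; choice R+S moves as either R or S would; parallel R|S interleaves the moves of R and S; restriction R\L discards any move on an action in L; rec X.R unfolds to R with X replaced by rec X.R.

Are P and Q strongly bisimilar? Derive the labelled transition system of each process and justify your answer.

bisimilar

P's transition system — 4 states:
  u0 = rec X. a.b.a.a.X :: =a=> u1
  u1 = b.a.a.(rec X. a.b.a.a.X) :: =b=> u2
  u2 = a.a.(rec X. a.b.a.a.X) :: =a=> u3
  u3 = a.(rec X. a.b.a.a.X) :: =a=> u0
Q's transition system — 5 states:
  v0 = a.b.a.a.(rec X. a.b.a.a.X) :: =a=> v1
  v1 = b.a.a.(rec X. a.b.a.a.X) :: =b=> v2
  v2 = a.a.(rec X. a.b.a.a.X) :: =a=> v3
  v3 = a.(rec X. a.b.a.a.X) :: =a=> v4
  v4 = rec X. a.b.a.a.X :: =a=> v1
Bisimilarity quotient blocks:
  B0 = {u0, v0, v4}
  B1 = {u1, v1}
  B2 = {u2, v2}
  B3 = {u3, v3}
u0 ∈ B0, v0 ∈ B0 → same block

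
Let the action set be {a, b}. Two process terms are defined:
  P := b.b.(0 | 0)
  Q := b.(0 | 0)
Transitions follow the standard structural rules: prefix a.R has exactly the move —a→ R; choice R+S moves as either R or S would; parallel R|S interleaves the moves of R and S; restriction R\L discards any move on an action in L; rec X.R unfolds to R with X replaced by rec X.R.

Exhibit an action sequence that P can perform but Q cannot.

bb

P's transition system — 3 states:
  s0 = b.b.(0 | 0) ⊢ --b--▸ s1
  s1 = b.(0 | 0) ⊢ --b--▸ s2
  s2 = 0 | 0 ⊢ (no moves)
Q's transition system — 2 states:
  t0 = b.(0 | 0) ⊢ --b--▸ t1
  t1 = 0 | 0 ⊢ (no moves)
Trace ⟨bb⟩ through P, begin at {s0}:
  after b @ step 1: {s1}
  after b @ step 2: {s2}
  P completes σ.
Trace ⟨bb⟩ through Q, begin at {t0}:
  after b @ step 1: {t1}
  after b @ step 2: no successor for Q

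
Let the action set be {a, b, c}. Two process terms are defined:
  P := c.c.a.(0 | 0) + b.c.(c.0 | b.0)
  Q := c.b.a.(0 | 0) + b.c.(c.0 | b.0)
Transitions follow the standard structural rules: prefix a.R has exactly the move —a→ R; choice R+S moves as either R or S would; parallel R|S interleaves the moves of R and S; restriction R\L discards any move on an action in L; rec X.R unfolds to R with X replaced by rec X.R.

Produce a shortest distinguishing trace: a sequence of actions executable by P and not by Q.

cc

P's transition system — 8 states:
  m0 = c.c.a.(0 | 0) + b.c.(c.0 | b.0) → —b→ m1, —c→ m2
  m1 = c.(c.0 | b.0) → —c→ m3
  m2 = c.a.(0 | 0) → —c→ m4
  m3 = c.0 | b.0 → —b→ m5, —c→ m6
  m4 = a.(0 | 0) → —a→ m7
  m5 = c.0 | 0 → —c→ m7
  m6 = 0 | b.0 → —b→ m7
  m7 = 0 | 0 → ·
Q's transition system — 8 states:
  n0 = c.b.a.(0 | 0) + b.c.(c.0 | b.0) → —b→ n1, —c→ n2
  n1 = c.(c.0 | b.0) → —c→ n3
  n2 = b.a.(0 | 0) → —b→ n4
  n3 = c.0 | b.0 → —b→ n5, —c→ n6
  n4 = a.(0 | 0) → —a→ n7
  n5 = c.0 | 0 → —c→ n7
  n6 = 0 | b.0 → —b→ n7
  n7 = 0 | 0 → ·
Run σ = ⟨cc⟩ on P: start {m0}
  step 1 (c): {m2}
  step 2 (c): {m4}
  — P admits the full trace.
Run σ = ⟨cc⟩ on Q: start {n0}
  step 1 (c): {n2}
  step 2 (c): ∅  — Q cannot continue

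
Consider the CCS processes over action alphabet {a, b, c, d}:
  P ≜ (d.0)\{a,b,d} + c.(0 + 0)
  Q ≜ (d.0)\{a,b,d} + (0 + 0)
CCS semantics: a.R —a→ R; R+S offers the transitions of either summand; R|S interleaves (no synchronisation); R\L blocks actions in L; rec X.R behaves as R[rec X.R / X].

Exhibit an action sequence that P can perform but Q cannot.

LTS(P): 2 reachable states
  u0 = (d.0)\{a,b,d} + c.(0 + 0) has moves --c--▸ u1
  u1 = 0 + 0 has moves ·
LTS(Q): 1 reachable states
  v0 = (d.0)\{a,b,d} + (0 + 0) has moves ·
Run σ = ⟨c⟩ on P: start {u0}
  [1] c ⇒ {u1}
  ✓ P
Run σ = ⟨c⟩ on Q: start {v0}
  [1] c ⇒ no successor for Q

c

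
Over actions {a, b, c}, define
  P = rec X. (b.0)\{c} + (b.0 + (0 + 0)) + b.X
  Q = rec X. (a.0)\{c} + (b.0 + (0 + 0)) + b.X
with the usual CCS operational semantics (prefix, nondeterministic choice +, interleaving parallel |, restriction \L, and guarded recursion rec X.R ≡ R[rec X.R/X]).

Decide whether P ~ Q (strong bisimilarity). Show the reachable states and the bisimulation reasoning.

LTS(P): 3 reachable states
  p0 = rec X. (b.0)\{c} + (b.0 + (0 + 0)) + b.X :: -b-> p0, -b-> p1, -b-> p2
  p1 = 0 :: stopped
  p2 = 0\{c} :: stopped
LTS(Q): 3 reachable states
  q0 = rec X. (a.0)\{c} + (b.0 + (0 + 0)) + b.X :: -a-> q1, -b-> q0, -b-> q2
  q1 = 0\{c} :: stopped
  q2 = 0 :: stopped
Bisimilarity quotient blocks:
  B0 = {p0}
  B1 = {p1, p2, q1, q2}
  B2 = {q0}
p0 ∈ B0, q0 ∈ B2 → different blocks

P ≁ Q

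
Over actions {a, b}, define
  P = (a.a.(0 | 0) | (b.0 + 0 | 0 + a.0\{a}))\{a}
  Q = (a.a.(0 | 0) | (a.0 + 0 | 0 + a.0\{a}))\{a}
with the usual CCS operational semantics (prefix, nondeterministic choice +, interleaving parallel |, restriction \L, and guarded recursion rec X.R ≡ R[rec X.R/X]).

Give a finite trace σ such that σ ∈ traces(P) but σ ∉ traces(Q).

b

P's transition system — 2 states:
  s0 = (a.a.(0 | 0) | (b.0 + 0 | 0 + a.0\{a}))\{a} :: —b→ s1
  s1 = (a.a.(0 | 0) | 0)\{a} :: deadlocked
Q's transition system — 1 states:
  t0 = (a.a.(0 | 0) | (a.0 + 0 | 0 + a.0\{a}))\{a} :: deadlocked
Trace ⟨b⟩ through P, begin at {s0}:
  after b @ step 1: {s1}
  ✓ P
Trace ⟨b⟩ through Q, begin at {t0}:
  after b @ step 1: ∅ (Q stuck)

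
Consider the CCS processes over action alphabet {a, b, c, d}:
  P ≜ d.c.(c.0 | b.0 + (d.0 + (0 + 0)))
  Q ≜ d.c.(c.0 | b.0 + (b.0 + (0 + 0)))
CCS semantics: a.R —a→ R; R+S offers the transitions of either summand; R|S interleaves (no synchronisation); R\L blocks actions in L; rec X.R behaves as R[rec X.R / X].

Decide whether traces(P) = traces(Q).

LTS(P): 7 reachable states
  u0 = d.c.(c.0 | b.0 + (d.0 + (0 + 0))) → -d-> u1
  u1 = c.(c.0 | b.0 + (d.0 + (0 + 0))) → -c-> u2
  u2 = c.0 | b.0 + (d.0 + (0 + 0)) → -b-> u3, -c-> u4, -d-> u5
  u3 = c.0 | 0 → -c-> u6
  u4 = 0 | b.0 → -b-> u6
  u5 = 0 → stopped
  u6 = 0 | 0 → stopped
LTS(Q): 7 reachable states
  v0 = d.c.(c.0 | b.0 + (b.0 + (0 + 0))) → -d-> v1
  v1 = c.(c.0 | b.0 + (b.0 + (0 + 0))) → -c-> v2
  v2 = c.0 | b.0 + (b.0 + (0 + 0)) → -b-> v3, -b-> v4, -c-> v5
  v3 = 0 → stopped
  v4 = c.0 | 0 → -c-> v6
  v5 = 0 | b.0 → -b-> v6
  v6 = 0 | 0 → stopped
Executing dcd from P (initial set {u0}):
  after d @ step 1: {u1}
  after c @ step 2: {u2}
  after d @ step 3: {u5}
  ✓ P
Executing dcd from Q (initial set {v0}):
  after d @ step 1: {v1}
  after c @ step 2: {v2}
  after d @ step 3: ∅ (Q stuck)

traces(P) ≠ traces(Q) — witness ⟨dcd⟩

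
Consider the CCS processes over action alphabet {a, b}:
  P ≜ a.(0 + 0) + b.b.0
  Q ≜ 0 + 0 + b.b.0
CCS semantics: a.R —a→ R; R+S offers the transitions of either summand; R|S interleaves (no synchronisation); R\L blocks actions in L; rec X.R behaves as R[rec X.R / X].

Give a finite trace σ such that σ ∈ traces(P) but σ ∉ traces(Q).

Reachable graph of P (4 states):
  m0 = a.(0 + 0) + b.b.0 has moves --a--▸ m1, --b--▸ m2
  m1 = 0 + 0 has moves ·
  m2 = b.0 has moves --b--▸ m3
  m3 = 0 has moves ·
Reachable graph of Q (3 states):
  n0 = 0 + 0 + b.b.0 has moves --b--▸ n1
  n1 = b.0 has moves --b--▸ n2
  n2 = 0 has moves ·
Run σ = ⟨a⟩ on P: start {m0}
  [1] a ⇒ {m1}
  ✓ P
Run σ = ⟨a⟩ on Q: start {n0}
  [1] a ⇒ ∅ (Q stuck)

a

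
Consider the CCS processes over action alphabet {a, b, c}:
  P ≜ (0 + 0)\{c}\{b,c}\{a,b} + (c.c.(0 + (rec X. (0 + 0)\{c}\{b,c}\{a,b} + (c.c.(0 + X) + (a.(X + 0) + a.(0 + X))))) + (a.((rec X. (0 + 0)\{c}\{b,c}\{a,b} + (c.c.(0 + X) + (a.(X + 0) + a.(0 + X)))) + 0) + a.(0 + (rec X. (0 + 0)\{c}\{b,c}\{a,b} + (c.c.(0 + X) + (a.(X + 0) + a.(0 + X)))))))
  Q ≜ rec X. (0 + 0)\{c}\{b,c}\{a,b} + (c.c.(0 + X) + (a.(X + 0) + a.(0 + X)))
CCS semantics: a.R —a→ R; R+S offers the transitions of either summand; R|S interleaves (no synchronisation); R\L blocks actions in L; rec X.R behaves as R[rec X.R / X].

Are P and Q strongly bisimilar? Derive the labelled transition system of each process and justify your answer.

YES

P's transition system — 4 states:
  m0 = (0 + 0)\{c}\{b,c}\{a,b} + (c.c.(0 + (rec X. (0 + 0)\{c}\{b,c}\{a,b} + (c.c.(0 + X) + (a.(X + 0) + a.(0 + X))))) + (a.((rec X. (0 + 0)\{c}\{b,c}\{a,b} + (c.c.(0 + X) + (a.(X + 0) + a.(0 + X)))) + 0) + a.(0 + (rec X. (0 + 0)\{c}\{b,c}\{a,b} + (c.c.(0 + X) + (a.(X + 0) + a.(0 + X))))))) ⊢ =a=> m1, =a=> m2, =c=> m3
  m1 = (rec X. (0 + 0)\{c}\{b,c}\{a,b} + (c.c.(0 + X) + (a.(X + 0) + a.(0 + X)))) + 0 ⊢ =a=> m1, =a=> m2, =c=> m3
  m2 = 0 + (rec X. (0 + 0)\{c}\{b,c}\{a,b} + (c.c.(0 + X) + (a.(X + 0) + a.(0 + X)))) ⊢ =a=> m1, =a=> m2, =c=> m3
  m3 = c.(0 + (rec X. (0 + 0)\{c}\{b,c}\{a,b} + (c.c.(0 + X) + (a.(X + 0) + a.(0 + X))))) ⊢ =c=> m2
Q's transition system — 4 states:
  n0 = rec X. (0 + 0)\{c}\{b,c}\{a,b} + (c.c.(0 + X) + (a.(X + 0) + a.(0 + X))) ⊢ =a=> n1, =a=> n2, =c=> n3
  n1 = (rec X. (0 + 0)\{c}\{b,c}\{a,b} + (c.c.(0 + X) + (a.(X + 0) + a.(0 + X)))) + 0 ⊢ =a=> n1, =a=> n2, =c=> n3
  n2 = 0 + (rec X. (0 + 0)\{c}\{b,c}\{a,b} + (c.c.(0 + X) + (a.(X + 0) + a.(0 + X)))) ⊢ =a=> n1, =a=> n2, =c=> n3
  n3 = c.(0 + (rec X. (0 + 0)\{c}\{b,c}\{a,b} + (c.c.(0 + X) + (a.(X + 0) + a.(0 + X))))) ⊢ =c=> n2
Partition-refinement fixed point:
  B0 = {m0, m1, m2, n0, n1, n2}
  B1 = {m3, n3}
m0 ∈ B0, n0 ∈ B0 → same block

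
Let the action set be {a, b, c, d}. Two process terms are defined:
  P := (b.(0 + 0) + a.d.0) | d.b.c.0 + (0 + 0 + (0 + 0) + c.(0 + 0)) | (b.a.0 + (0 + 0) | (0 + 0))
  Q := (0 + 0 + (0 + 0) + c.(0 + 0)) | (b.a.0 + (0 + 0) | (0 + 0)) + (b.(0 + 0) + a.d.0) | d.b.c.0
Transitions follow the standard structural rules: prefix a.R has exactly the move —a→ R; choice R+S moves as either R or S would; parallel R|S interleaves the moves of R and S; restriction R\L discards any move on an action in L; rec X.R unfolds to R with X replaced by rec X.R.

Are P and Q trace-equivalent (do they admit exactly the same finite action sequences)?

P's transition system — 20 states:
  s0 = (b.(0 + 0) + a.d.0) | d.b.c.0 + (0 + 0 + (0 + 0) + c.(0 + 0)) | (b.a.0 + (0 + 0) | (0 + 0)) has moves ··a··> s1, ··b··> s2, ··b··> s3, ··c··> s4, ··d··> s5
  s1 = d.0 | d.b.c.0 has moves ··d··> s6, ··d··> s7
  s2 = (0 + 0 + (0 + 0) + c.(0 + 0)) | a.0 has moves ··a··> s8, ··c··> s9
  s3 = (0 + 0) | d.b.c.0 has moves ··d··> s10
  s4 = (0 + 0) | (b.a.0 + (0 + 0) | (0 + 0)) has moves ··b··> s9
  s5 = (b.(0 + 0) + a.d.0) | b.c.0 has moves ··a··> s7, ··b··> s10, ··b··> s11
  s6 = 0 | d.b.c.0 has moves ··d··> s12
  s7 = d.0 | b.c.0 has moves ··b··> s13, ··d··> s12
  s8 = (0 + 0 + (0 + 0) + c.(0 + 0)) | 0 has moves ··c··> s14
  s9 = (0 + 0) | a.0 has moves ··a··> s14
  s10 = (0 + 0) | b.c.0 has moves ··b··> s15
  s11 = (b.(0 + 0) + a.d.0) | c.0 has moves ··a··> s13, ··b··> s15, ··c··> s16
  s12 = 0 | b.c.0 has moves ··b··> s17
  s13 = d.0 | c.0 has moves ··c··> s18, ··d··> s17
  s14 = (0 + 0) | 0 has moves stopped
  s15 = (0 + 0) | c.0 has moves ··c··> s14
  s16 = (b.(0 + 0) + a.d.0) | 0 has moves ··a··> s18, ··b··> s14
  s17 = 0 | c.0 has moves ··c··> s19
  s18 = d.0 | 0 has moves ··d··> s19
  s19 = 0 | 0 has moves stopped
Q's transition system — 20 states:
  t0 = (0 + 0 + (0 + 0) + c.(0 + 0)) | (b.a.0 + (0 + 0) | (0 + 0)) + (b.(0 + 0) + a.d.0) | d.b.c.0 has moves ··a··> t1, ··b··> t2, ··b··> t3, ··c··> t4, ··d··> t5
  t1 = d.0 | d.b.c.0 has moves ··d··> t6, ··d··> t7
  t2 = (0 + 0 + (0 + 0) + c.(0 + 0)) | a.0 has moves ··a··> t8, ··c··> t9
  t3 = (0 + 0) | d.b.c.0 has moves ··d··> t10
  t4 = (0 + 0) | (b.a.0 + (0 + 0) | (0 + 0)) has moves ··b··> t9
  t5 = (b.(0 + 0) + a.d.0) | b.c.0 has moves ··a··> t7, ··b··> t10, ··b··> t11
  t6 = 0 | d.b.c.0 has moves ··d··> t12
  t7 = d.0 | b.c.0 has moves ··b··> t13, ··d··> t12
  t8 = (0 + 0 + (0 + 0) + c.(0 + 0)) | 0 has moves ··c··> t14
  t9 = (0 + 0) | a.0 has moves ··a··> t14
  t10 = (0 + 0) | b.c.0 has moves ··b··> t15
  t11 = (b.(0 + 0) + a.d.0) | c.0 has moves ··a··> t13, ··b··> t15, ··c··> t16
  t12 = 0 | b.c.0 has moves ··b··> t17
  t13 = d.0 | c.0 has moves ··c··> t18, ··d··> t17
  t14 = (0 + 0) | 0 has moves stopped
  t15 = (0 + 0) | c.0 has moves ··c··> t14
  t16 = (b.(0 + 0) + a.d.0) | 0 has moves ··a··> t18, ··b··> t14
  t17 = 0 | c.0 has moves ··c··> t19
  t18 = d.0 | 0 has moves ··d··> t19
  t19 = 0 | 0 has moves stopped
Partition-refinement fixed point:
  B0 = {s0, t0}
  B1 = {s5, t5}
  B2 = {s10, s12, t10, t12}
  B3 = {s15, s17, s8, t15, t17, t8}
  B4 = {s14, s19, t14, t19}
  B5 = {s11, t11}
  B6 = {s13, t13}
  B7 = {s18, t18}
  B8 = {s16, t16}
  B9 = {s7, t7}
  B10 = {s2, t2}
  B11 = {s9, t9}
  B12 = {s1, t1}
  B13 = {s3, s6, t3, t6}
  B14 = {s4, t4}
s0 ∈ B0, t0 ∈ B0 → same block
Bisimilar ⇒ trace-equivalent.

traces(P) = traces(Q)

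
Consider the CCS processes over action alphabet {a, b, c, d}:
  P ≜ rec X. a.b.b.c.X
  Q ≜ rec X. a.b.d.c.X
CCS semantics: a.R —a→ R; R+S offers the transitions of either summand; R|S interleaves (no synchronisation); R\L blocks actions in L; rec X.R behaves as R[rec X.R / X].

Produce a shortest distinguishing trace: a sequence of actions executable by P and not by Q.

Reachable graph of P (4 states):
  p0 = rec X. a.b.b.c.X | =a=> p1
  p1 = b.b.c.(rec X. a.b.b.c.X) | =b=> p2
  p2 = b.c.(rec X. a.b.b.c.X) | =b=> p3
  p3 = c.(rec X. a.b.b.c.X) | =c=> p0
Reachable graph of Q (4 states):
  q0 = rec X. a.b.d.c.X | =a=> q1
  q1 = b.d.c.(rec X. a.b.d.c.X) | =b=> q2
  q2 = d.c.(rec X. a.b.d.c.X) | =d=> q3
  q3 = c.(rec X. a.b.d.c.X) | =c=> q0
Run σ = ⟨abb⟩ on P: start {p0}
  step 1 (a): {p1}
  step 2 (b): {p2}
  step 3 (b): {p3}
  ✓ P
Run σ = ⟨abb⟩ on Q: start {q0}
  step 1 (a): {q1}
  step 2 (b): {q2}
  step 3 (b): ∅ (Q stuck)

abb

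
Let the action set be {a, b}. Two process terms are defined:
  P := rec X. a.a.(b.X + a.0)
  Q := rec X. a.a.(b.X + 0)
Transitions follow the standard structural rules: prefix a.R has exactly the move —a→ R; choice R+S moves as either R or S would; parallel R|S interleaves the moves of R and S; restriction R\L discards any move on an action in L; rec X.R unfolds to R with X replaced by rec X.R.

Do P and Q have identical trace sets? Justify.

LTS(P): 4 reachable states
  m0 = rec X. a.a.(b.X + a.0) | --a--▸ m1
  m1 = a.(b.(rec X. a.a.(b.X + a.0)) + a.0) | --a--▸ m2
  m2 = b.(rec X. a.a.(b.X + a.0)) + a.0 | --a--▸ m3, --b--▸ m0
  m3 = 0 | ·
LTS(Q): 3 reachable states
  n0 = rec X. a.a.(b.X + 0) | --a--▸ n1
  n1 = a.(b.(rec X. a.a.(b.X + 0)) + 0) | --a--▸ n2
  n2 = b.(rec X. a.a.(b.X + 0)) + 0 | --b--▸ n0
Run σ = ⟨aaa⟩ on P: start {m0}
  step 1 (a): {m1}
  step 2 (a): {m2}
  step 3 (a): {m3}
  P completes σ.
Run σ = ⟨aaa⟩ on Q: start {n0}
  step 1 (a): {n1}
  step 2 (a): {n2}
  step 3 (a): ∅ (Q stuck)

traces(P) ≠ traces(Q) — witness ⟨aaa⟩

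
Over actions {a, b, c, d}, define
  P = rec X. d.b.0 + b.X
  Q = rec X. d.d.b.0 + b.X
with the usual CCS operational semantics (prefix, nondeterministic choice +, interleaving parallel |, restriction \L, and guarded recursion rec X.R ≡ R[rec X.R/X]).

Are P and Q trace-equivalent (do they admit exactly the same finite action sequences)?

Reachable graph of P (3 states):
  u0 = rec X. d.b.0 + b.X ⊢ ··b··> u0, ··d··> u1
  u1 = b.0 ⊢ ··b··> u2
  u2 = 0 ⊢ ·
Reachable graph of Q (4 states):
  v0 = rec X. d.d.b.0 + b.X ⊢ ··b··> v0, ··d··> v1
  v1 = d.b.0 ⊢ ··d··> v2
  v2 = b.0 ⊢ ··b··> v3
  v3 = 0 ⊢ ·
Run σ = ⟨db⟩ on P: start {u0}
  step 1 (d): {u1}
  step 2 (b): {u2}
  ✓ P
Run σ = ⟨db⟩ on Q: start {v0}
  step 1 (d): {v1}
  step 2 (b): ∅  — Q cannot continue

trace-distinct — witness ⟨db⟩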